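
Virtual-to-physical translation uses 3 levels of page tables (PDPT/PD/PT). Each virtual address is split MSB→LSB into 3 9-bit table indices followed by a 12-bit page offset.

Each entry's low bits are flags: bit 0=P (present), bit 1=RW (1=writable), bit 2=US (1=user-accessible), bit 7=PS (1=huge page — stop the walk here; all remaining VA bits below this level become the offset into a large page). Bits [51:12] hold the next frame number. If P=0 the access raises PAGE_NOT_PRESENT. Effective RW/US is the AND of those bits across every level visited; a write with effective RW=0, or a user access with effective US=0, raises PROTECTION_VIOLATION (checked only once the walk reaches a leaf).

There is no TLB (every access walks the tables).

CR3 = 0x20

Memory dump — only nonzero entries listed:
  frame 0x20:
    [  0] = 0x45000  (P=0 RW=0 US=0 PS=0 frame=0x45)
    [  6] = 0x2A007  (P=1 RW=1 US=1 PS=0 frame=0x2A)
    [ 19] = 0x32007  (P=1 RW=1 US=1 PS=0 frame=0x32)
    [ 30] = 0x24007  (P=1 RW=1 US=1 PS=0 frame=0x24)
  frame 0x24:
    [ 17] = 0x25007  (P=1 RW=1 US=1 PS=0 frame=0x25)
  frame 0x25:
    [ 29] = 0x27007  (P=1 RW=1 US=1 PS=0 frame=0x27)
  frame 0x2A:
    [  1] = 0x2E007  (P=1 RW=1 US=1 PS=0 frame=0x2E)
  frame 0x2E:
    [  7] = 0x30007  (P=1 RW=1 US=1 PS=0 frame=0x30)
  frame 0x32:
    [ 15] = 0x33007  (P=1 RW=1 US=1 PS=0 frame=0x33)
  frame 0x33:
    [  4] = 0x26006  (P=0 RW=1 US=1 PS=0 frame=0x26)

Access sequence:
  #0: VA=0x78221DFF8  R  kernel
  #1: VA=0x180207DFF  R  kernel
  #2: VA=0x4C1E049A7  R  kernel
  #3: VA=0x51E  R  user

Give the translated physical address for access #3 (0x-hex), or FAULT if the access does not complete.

Per-access translation:
#0 VA=0x78221DFF8 (r,kernel):
  L0 @0x20[30] → 0x24007  P=1,RW=1,US=1,PS=0
  L1 @0x24[17] → 0x25007  P=1,RW=1,US=1,PS=0
  L2 @0x25[29] → 0x27007  P=1,RW=1,US=1,PS=0
  ⇒ phys 0x27FF8  [3 reads]
#1 VA=0x180207DFF (r,kernel):
  L0 @0x20[6] → 0x2A007  P=1,RW=1,US=1,PS=0
  L1 @0x2A[1] → 0x2E007  P=1,RW=1,US=1,PS=0
  L2 @0x2E[7] → 0x30007  P=1,RW=1,US=1,PS=0
  ⇒ phys 0x30DFF  [3 reads]
#2 VA=0x4C1E049A7 (r,kernel):
  L0 @0x20[19] → 0x32007  P=1,RW=1,US=1,PS=0
  L1 @0x32[15] → 0x33007  P=1,RW=1,US=1,PS=0
  L2 @0x33[4] → 0x26006  P=0,RW=1,US=1,PS=0
  → PAGE_NOT_PRESENT  (3 entries read)
#3 VA=0x51E (r,user):
  L0 @0x20[0] → 0x45000  P=0,RW=0,US=0,PS=0
  → PAGE_NOT_PRESENT  (1 entries read)

Access #3 PA: FAULT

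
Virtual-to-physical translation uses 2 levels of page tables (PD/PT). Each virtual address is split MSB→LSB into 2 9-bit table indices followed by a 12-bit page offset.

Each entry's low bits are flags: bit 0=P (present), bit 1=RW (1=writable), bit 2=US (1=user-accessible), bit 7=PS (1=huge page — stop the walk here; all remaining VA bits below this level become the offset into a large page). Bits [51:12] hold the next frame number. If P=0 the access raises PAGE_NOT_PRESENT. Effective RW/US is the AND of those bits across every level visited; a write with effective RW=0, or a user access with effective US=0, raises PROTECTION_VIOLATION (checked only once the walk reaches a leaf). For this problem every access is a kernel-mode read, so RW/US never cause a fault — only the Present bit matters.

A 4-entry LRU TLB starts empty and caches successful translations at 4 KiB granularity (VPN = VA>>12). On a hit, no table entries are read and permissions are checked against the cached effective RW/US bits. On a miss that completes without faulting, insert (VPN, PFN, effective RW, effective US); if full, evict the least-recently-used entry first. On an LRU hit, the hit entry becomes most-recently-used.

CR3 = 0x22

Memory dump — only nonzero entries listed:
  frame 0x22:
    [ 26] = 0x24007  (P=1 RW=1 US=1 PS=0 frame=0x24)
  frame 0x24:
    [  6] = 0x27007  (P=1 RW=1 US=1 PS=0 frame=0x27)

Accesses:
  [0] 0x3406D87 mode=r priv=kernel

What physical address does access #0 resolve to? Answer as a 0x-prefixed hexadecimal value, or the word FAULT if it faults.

Walk each access:
#0 VA=0x3406D87 (r,kernel):
  L0 @0x22[26] → 0x24007  P=1,RW=1,US=1,PS=0
  L1 @0x24[6] → 0x27007  P=1,RW=1,US=1,PS=0
  → PA=0x27D87  (2 entries read)

Access #0 PA: 0x27D87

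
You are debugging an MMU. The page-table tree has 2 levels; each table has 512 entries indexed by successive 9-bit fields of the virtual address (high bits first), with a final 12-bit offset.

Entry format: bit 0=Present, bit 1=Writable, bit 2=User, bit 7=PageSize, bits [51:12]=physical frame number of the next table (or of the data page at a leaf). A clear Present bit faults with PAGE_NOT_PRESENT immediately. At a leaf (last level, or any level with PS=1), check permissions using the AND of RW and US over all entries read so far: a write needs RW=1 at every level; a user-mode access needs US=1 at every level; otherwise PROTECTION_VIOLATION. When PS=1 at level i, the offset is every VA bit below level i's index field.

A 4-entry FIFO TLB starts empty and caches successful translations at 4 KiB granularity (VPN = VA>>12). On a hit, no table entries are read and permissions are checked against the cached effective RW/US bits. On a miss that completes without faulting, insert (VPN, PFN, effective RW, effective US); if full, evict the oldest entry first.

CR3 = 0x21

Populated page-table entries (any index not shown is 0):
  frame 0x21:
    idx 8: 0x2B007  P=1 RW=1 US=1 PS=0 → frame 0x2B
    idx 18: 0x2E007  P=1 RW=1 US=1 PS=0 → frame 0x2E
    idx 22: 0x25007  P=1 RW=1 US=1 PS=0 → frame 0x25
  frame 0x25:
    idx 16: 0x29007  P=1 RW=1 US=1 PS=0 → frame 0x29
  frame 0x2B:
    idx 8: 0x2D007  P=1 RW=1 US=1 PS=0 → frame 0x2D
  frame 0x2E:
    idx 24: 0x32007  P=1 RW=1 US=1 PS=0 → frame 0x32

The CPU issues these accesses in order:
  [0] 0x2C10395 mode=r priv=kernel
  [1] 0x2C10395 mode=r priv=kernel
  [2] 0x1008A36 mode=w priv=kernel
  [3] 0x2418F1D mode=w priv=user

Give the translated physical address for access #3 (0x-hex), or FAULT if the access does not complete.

Walk each access:
#0 VA=0x2C10395 (r,kernel):
  L0: frame=0x21 idx=22 entry=0x25007 [P=1 RW=1 US=1 PS=0]
  L1: frame=0x25 idx=16 entry=0x29007 [P=1 RW=1 US=1 PS=0]
  ⇒ phys 0x29395  [2 reads]
#1 VA=0x2C10395 (r,kernel):
  TLB hit vpn=0x2C10 → PA=0x29395
#2 VA=0x1008A36 (w,kernel):
  L0: frame=0x21 idx=8 entry=0x2B007 [P=1 RW=1 US=1 PS=0]
  L1: frame=0x2B idx=8 entry=0x2D007 [P=1 RW=1 US=1 PS=0]
  ⇒ phys 0x2DA36  [2 reads]
#3 VA=0x2418F1D (w,user):
  L0: frame=0x21 idx=18 entry=0x2E007 [P=1 RW=1 US=1 PS=0]
  L1: frame=0x2E idx=24 entry=0x32007 [P=1 RW=1 US=1 PS=0]
  ⇒ phys 0x32F1D  [2 reads]

Access #3 PA: 0x32F1D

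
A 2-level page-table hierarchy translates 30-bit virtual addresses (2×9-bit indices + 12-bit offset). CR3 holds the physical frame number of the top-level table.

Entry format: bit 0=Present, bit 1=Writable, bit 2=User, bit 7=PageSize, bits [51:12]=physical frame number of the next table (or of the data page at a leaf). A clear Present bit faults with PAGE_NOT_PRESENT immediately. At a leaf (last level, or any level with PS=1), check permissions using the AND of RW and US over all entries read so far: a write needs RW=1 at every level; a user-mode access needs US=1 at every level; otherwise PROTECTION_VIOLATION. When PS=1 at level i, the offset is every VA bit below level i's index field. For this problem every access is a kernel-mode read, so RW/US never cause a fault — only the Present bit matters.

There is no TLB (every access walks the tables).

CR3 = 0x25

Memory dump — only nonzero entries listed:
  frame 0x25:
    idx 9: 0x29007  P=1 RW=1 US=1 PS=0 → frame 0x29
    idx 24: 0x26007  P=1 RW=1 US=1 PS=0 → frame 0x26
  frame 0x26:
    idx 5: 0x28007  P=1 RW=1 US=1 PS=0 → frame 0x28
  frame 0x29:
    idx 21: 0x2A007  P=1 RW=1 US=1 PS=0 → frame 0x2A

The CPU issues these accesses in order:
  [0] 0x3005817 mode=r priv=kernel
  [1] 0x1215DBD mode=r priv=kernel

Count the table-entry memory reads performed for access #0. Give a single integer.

Walk each access:
#0 VA=0x3005817 (r,kernel):
  [0] read 0x25 idx=24: raw=0x26007 flags P=1 W=1 U=1 S=0
  [1] read 0x26 idx=5: raw=0x28007 flags P=1 W=1 U=1 S=0
  → PA=0x28817  (2 entries read)
#1 VA=0x1215DBD (r,kernel):
  [0] read 0x25 idx=9: raw=0x29007 flags P=1 W=1 U=1 S=0
  [1] read 0x29 idx=21: raw=0x2A007 flags P=1 W=1 U=1 S=0
  → PA=0x2ADBD  (2 entries read)

Entries read for #0: 2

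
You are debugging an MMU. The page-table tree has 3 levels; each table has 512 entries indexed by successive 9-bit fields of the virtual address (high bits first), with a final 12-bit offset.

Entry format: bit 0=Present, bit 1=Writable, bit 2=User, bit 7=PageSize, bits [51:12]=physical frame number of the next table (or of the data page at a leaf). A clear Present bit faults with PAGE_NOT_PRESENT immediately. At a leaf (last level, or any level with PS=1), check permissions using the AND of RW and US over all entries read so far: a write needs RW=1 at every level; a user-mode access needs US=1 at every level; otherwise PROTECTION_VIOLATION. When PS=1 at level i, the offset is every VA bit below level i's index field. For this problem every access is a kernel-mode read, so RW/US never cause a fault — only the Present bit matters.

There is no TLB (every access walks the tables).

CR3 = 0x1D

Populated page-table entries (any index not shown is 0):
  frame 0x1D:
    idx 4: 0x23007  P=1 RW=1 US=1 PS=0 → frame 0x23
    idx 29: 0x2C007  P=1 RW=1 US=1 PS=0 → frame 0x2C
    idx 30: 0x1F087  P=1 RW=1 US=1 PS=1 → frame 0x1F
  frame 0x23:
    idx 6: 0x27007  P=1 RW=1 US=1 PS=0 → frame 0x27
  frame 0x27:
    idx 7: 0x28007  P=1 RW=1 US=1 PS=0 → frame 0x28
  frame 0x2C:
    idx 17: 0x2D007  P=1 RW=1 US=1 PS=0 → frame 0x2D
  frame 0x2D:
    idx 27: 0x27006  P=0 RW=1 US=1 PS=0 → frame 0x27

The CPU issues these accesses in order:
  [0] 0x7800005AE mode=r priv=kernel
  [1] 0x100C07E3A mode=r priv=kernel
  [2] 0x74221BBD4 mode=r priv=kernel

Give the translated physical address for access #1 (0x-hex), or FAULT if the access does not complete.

Trace:
#0 VA=0x7800005AE (r,kernel):
  L0 @0x1D[30] → 0x1F087  P=1,RW=1,US=1,PS=1
  ✓ 0x1F5AE (huge @L0)  — 1 lookups
#1 VA=0x100C07E3A (r,kernel):
  L0 @0x1D[4] → 0x23007  P=1,RW=1,US=1,PS=0
  L1 @0x23[6] → 0x27007  P=1,RW=1,US=1,PS=0
  L2 @0x27[7] → 0x28007  P=1,RW=1,US=1,PS=0
  ✓ 0x28E3A  — 3 lookups
#2 VA=0x74221BBD4 (r,kernel):
  L0 @0x1D[29] → 0x2C007  P=1,RW=1,US=1,PS=0
  L1 @0x2C[17] → 0x2D007  P=1,RW=1,US=1,PS=0
  L2 @0x2D[27] → 0x27006  P=0,RW=1,US=1,PS=0
  ⇒ fault: PAGE_NOT_PRESENT  — 3 lookups

Access #1 PA: 0x28E3A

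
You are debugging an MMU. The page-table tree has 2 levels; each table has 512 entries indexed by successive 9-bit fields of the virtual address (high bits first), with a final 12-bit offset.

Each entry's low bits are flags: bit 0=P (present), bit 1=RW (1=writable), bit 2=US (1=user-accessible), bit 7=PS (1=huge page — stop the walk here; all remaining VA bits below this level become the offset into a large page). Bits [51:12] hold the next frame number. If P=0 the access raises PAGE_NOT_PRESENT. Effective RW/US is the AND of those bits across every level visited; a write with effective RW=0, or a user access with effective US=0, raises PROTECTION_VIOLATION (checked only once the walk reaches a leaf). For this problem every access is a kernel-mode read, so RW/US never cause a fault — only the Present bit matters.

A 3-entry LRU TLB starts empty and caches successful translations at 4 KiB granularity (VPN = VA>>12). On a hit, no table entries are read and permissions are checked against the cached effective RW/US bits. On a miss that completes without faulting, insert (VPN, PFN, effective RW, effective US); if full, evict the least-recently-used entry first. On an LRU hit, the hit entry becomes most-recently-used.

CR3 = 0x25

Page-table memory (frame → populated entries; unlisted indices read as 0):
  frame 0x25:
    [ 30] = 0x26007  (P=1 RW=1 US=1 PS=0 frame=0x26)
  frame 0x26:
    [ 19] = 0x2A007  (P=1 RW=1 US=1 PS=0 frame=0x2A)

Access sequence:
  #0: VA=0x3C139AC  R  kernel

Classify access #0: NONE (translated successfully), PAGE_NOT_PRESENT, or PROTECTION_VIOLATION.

Trace:
#0 VA=0x3C139AC (r,kernel):
  L0 @0x25[30] → 0x26007  P=1,RW=1,US=1,PS=0
  L1 @0x26[19] → 0x2A007  P=1,RW=1,US=1,PS=0
  ✓ 0x2A9AC  — 2 lookups

Access #0 fault: NONE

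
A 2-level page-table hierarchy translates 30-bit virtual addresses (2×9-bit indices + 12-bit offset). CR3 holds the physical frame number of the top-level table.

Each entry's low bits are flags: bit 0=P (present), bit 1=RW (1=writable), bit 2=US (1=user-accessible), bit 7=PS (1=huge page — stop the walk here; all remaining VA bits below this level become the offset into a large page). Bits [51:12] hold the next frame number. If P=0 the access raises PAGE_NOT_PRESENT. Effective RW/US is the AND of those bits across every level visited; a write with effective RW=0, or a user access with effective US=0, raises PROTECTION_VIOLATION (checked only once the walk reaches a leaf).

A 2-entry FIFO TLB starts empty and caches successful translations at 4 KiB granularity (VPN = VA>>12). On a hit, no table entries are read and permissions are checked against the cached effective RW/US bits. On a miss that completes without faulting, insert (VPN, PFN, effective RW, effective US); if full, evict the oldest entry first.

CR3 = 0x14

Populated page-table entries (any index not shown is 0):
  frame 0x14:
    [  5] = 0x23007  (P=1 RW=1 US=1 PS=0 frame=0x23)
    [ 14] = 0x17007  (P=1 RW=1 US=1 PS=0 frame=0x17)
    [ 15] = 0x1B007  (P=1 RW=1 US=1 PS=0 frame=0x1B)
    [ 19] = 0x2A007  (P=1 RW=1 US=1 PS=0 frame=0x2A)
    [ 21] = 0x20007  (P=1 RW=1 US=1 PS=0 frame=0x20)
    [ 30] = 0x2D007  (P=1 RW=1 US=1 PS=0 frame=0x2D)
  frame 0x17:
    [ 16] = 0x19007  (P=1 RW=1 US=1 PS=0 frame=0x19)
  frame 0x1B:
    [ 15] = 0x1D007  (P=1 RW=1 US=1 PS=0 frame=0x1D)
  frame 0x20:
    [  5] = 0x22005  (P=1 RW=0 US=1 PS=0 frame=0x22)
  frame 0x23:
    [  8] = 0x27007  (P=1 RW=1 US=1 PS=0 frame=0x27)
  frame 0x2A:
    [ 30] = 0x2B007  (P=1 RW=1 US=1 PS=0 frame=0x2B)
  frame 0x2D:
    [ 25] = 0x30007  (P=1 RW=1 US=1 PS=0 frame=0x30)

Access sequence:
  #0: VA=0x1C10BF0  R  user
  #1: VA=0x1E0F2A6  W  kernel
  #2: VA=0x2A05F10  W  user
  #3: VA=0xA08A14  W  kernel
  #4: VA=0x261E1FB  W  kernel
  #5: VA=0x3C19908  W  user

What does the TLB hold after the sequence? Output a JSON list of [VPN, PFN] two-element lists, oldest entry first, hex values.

Per-access translation:
#0 VA=0x1C10BF0 (r,user):
  L0 @0x14[14] → 0x17007  P=1,RW=1,US=1,PS=0
  L1 @0x17[16] → 0x19007  P=1,RW=1,US=1,PS=0
  → PA=0x19BF0  (2 entries read)
#1 VA=0x1E0F2A6 (w,kernel):
  L0 @0x14[15] → 0x1B007  P=1,RW=1,US=1,PS=0
  L1 @0x1B[15] → 0x1D007  P=1,RW=1,US=1,PS=0
  → PA=0x1D2A6  (2 entries read)
#2 VA=0x2A05F10 (w,user):
  L0 @0x14[21] → 0x20007  P=1,RW=1,US=1,PS=0
  L1 @0x20[5] → 0x22005  P=1,RW=0,US=1,PS=0
  ⇒ fault: PROTECTION_VIOLATION  — 2 lookups
#3 VA=0xA08A14 (w,kernel):
  L0 @0x14[5] → 0x23007  P=1,RW=1,US=1,PS=0
  L1 @0x23[8] → 0x27007  P=1,RW=1,US=1,PS=0
  → PA=0x27A14  (2 entries read)
#4 VA=0x261E1FB (w,kernel):
  L0 @0x14[19] → 0x2A007  P=1,RW=1,US=1,PS=0
  L1 @0x2A[30] → 0x2B007  P=1,RW=1,US=1,PS=0
  → PA=0x2B1FB  (2 entries read)
#5 VA=0x3C19908 (w,user):
  L0 @0x14[30] → 0x2D007  P=1,RW=1,US=1,PS=0
  L1 @0x2D[25] → 0x30007  P=1,RW=1,US=1,PS=0
  → PA=0x30908  (2 entries read)

TLB: [["0x261E", "0x2B"], ["0x3C19", "0x30"]]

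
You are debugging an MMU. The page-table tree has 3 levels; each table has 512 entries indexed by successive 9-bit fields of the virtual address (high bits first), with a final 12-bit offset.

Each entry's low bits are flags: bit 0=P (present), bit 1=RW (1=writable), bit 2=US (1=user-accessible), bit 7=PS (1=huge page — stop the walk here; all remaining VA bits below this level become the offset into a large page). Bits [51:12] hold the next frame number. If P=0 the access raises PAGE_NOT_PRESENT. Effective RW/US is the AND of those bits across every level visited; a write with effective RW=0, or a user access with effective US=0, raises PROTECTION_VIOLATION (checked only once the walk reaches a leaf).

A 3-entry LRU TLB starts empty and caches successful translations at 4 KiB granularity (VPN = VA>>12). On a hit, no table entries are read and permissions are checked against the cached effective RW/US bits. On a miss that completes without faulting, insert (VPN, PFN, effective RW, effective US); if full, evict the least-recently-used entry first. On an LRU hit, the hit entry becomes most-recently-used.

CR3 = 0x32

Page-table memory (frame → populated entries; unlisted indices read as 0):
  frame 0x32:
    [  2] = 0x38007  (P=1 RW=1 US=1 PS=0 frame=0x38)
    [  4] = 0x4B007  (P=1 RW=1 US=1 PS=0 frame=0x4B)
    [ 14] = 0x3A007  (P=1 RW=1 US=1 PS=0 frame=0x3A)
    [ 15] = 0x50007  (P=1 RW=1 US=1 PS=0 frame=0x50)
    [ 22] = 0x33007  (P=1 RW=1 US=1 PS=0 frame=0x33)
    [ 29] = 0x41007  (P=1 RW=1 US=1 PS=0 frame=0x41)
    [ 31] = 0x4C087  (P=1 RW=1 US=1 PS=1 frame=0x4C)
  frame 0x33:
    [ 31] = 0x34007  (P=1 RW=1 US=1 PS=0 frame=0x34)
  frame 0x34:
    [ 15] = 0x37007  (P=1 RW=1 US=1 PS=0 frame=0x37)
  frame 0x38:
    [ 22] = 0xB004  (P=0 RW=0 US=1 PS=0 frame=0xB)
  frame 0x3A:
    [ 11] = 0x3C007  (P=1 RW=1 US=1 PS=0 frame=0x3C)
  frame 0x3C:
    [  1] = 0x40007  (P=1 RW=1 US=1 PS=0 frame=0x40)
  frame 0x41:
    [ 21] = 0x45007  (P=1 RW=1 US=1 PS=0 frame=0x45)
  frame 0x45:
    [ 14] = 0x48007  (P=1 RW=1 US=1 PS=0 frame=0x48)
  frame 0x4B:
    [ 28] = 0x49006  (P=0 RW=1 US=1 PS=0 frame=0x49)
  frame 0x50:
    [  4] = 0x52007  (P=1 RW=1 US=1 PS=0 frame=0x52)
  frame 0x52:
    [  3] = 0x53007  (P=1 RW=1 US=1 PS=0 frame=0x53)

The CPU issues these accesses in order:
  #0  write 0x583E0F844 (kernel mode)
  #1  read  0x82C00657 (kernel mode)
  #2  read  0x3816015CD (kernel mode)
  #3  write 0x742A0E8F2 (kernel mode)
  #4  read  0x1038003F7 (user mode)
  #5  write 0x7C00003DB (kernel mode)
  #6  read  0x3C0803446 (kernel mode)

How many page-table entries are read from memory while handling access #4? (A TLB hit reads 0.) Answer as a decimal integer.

Per-access translation:
#0 VA=0x583E0F844 (w,kernel):
  [0] read 0x32 idx=22: raw=0x33007 flags P=1 W=1 U=1 S=0
  [1] read 0x33 idx=31: raw=0x34007 flags P=1 W=1 U=1 S=0
  [2] read 0x34 idx=15: raw=0x37007 flags P=1 W=1 U=1 S=0
  → PA=0x37844  (3 entries read)
#1 VA=0x82C00657 (r,kernel):
  [0] read 0x32 idx=2: raw=0x38007 flags P=1 W=1 U=1 S=0
  [1] read 0x38 idx=22: raw=0xB004 flags P=0 W=0 U=1 S=0
  ⇒ fault: PAGE_NOT_PRESENT  — 2 lookups
#2 VA=0x3816015CD (r,kernel):
  [0] read 0x32 idx=14: raw=0x3A007 flags P=1 W=1 U=1 S=0
  [1] read 0x3A idx=11: raw=0x3C007 flags P=1 W=1 U=1 S=0
  [2] read 0x3C idx=1: raw=0x40007 flags P=1 W=1 U=1 S=0
  → PA=0x405CD  (3 entries read)
#3 VA=0x742A0E8F2 (w,kernel):
  [0] read 0x32 idx=29: raw=0x41007 flags P=1 W=1 U=1 S=0
  [1] read 0x41 idx=21: raw=0x45007 flags P=1 W=1 U=1 S=0
  [2] read 0x45 idx=14: raw=0x48007 flags P=1 W=1 U=1 S=0
  → PA=0x488F2  (3 entries read)
#4 VA=0x1038003F7 (r,user):
  [0] read 0x32 idx=4: raw=0x4B007 flags P=1 W=1 U=1 S=0
  [1] read 0x4B idx=28: raw=0x49006 flags P=0 W=1 U=1 S=0
  ⇒ fault: PAGE_NOT_PRESENT  — 2 lookups
#5 VA=0x7C00003DB (w,kernel):
  [0] read 0x32 idx=31: raw=0x4C087 flags P=1 W=1 U=1 S=1
  → PA=0x4C3DB (huge @L0)  (1 entries read)
#6 VA=0x3C0803446 (r,kernel):
  [0] read 0x32 idx=15: raw=0x50007 flags P=1 W=1 U=1 S=0
  [1] read 0x50 idx=4: raw=0x52007 flags P=1 W=1 U=1 S=0
  [2] read 0x52 idx=3: raw=0x53007 flags P=1 W=1 U=1 S=0
  → PA=0x53446  (3 entries read)

Entries read for #4: 2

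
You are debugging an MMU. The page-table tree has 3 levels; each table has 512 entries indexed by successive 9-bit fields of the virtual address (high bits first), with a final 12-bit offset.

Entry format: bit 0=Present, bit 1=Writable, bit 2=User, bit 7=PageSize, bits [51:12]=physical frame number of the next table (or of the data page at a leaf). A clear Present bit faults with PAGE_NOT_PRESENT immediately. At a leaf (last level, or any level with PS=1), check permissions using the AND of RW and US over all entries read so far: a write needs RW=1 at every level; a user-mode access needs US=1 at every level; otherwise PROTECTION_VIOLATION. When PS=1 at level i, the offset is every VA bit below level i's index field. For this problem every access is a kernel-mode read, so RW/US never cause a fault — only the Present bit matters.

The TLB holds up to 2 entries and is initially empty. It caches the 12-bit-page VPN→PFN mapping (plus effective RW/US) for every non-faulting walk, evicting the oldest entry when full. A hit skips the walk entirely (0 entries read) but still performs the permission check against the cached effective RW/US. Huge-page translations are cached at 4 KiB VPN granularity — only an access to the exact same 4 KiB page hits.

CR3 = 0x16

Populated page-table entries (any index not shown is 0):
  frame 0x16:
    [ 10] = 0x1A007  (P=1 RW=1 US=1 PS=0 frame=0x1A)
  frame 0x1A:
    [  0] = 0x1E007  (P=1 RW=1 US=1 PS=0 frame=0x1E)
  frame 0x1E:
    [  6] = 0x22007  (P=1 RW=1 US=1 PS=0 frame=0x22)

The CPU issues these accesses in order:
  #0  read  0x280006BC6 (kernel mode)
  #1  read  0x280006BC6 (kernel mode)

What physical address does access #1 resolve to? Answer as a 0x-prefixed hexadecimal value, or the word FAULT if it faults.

Trace:
#0 VA=0x280006BC6 (r,kernel):
  [0] read 0x16 idx=10: raw=0x1A007 flags P=1 W=1 U=1 S=0
  [1] read 0x1A idx=0: raw=0x1E007 flags P=1 W=1 U=1 S=0
  [2] read 0x1E idx=6: raw=0x22007 flags P=1 W=1 U=1 S=0
  → PA=0x22BC6  (3 entries read)
#1 VA=0x280006BC6 (r,kernel):
  TLB hit vpn=0x280006 → PA=0x22BC6

Access #1 PA: 0x22BC6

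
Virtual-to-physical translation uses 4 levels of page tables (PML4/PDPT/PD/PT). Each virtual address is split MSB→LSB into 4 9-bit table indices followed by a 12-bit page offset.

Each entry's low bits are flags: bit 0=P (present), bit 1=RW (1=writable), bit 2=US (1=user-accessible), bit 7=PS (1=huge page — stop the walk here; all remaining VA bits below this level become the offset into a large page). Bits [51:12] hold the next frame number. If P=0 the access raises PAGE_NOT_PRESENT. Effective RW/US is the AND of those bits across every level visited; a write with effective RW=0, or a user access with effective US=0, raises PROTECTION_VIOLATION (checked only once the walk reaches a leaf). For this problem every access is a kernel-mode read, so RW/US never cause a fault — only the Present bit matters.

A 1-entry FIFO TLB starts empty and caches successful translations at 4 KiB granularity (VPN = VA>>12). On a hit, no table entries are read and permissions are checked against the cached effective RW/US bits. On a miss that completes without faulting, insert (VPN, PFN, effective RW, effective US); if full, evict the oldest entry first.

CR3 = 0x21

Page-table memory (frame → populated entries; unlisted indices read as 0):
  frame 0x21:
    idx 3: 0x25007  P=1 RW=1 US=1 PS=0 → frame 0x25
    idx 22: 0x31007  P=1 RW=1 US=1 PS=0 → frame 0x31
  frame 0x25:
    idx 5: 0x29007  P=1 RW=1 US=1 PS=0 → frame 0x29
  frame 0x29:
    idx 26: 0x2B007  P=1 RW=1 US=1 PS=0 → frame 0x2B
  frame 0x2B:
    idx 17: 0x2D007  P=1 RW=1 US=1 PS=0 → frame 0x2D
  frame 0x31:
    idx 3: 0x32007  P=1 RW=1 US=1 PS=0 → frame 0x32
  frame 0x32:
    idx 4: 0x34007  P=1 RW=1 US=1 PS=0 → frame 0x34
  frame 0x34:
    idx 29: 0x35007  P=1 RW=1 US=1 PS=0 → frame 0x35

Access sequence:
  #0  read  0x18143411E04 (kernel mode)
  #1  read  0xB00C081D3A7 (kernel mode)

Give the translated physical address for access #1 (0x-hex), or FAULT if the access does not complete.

Trace:
#0 VA=0x18143411E04 (r,kernel):
  L0: frame=0x21 idx=3 entry=0x25007 [P=1 RW=1 US=1 PS=0]
  L1: frame=0x25 idx=5 entry=0x29007 [P=1 RW=1 US=1 PS=0]
  L2: frame=0x29 idx=26 entry=0x2B007 [P=1 RW=1 US=1 PS=0]
  L3: frame=0x2B idx=17 entry=0x2D007 [P=1 RW=1 US=1 PS=0]
  ⇒ phys 0x2DE04  [4 reads]
#1 VA=0xB00C081D3A7 (r,kernel):
  L0: frame=0x21 idx=22 entry=0x31007 [P=1 RW=1 US=1 PS=0]
  L1: frame=0x31 idx=3 entry=0x32007 [P=1 RW=1 US=1 PS=0]
  L2: frame=0x32 idx=4 entry=0x34007 [P=1 RW=1 US=1 PS=0]
  L3: frame=0x34 idx=29 entry=0x35007 [P=1 RW=1 US=1 PS=0]
  ⇒ phys 0x353A7  [4 reads]

Access #1 PA: 0x353A7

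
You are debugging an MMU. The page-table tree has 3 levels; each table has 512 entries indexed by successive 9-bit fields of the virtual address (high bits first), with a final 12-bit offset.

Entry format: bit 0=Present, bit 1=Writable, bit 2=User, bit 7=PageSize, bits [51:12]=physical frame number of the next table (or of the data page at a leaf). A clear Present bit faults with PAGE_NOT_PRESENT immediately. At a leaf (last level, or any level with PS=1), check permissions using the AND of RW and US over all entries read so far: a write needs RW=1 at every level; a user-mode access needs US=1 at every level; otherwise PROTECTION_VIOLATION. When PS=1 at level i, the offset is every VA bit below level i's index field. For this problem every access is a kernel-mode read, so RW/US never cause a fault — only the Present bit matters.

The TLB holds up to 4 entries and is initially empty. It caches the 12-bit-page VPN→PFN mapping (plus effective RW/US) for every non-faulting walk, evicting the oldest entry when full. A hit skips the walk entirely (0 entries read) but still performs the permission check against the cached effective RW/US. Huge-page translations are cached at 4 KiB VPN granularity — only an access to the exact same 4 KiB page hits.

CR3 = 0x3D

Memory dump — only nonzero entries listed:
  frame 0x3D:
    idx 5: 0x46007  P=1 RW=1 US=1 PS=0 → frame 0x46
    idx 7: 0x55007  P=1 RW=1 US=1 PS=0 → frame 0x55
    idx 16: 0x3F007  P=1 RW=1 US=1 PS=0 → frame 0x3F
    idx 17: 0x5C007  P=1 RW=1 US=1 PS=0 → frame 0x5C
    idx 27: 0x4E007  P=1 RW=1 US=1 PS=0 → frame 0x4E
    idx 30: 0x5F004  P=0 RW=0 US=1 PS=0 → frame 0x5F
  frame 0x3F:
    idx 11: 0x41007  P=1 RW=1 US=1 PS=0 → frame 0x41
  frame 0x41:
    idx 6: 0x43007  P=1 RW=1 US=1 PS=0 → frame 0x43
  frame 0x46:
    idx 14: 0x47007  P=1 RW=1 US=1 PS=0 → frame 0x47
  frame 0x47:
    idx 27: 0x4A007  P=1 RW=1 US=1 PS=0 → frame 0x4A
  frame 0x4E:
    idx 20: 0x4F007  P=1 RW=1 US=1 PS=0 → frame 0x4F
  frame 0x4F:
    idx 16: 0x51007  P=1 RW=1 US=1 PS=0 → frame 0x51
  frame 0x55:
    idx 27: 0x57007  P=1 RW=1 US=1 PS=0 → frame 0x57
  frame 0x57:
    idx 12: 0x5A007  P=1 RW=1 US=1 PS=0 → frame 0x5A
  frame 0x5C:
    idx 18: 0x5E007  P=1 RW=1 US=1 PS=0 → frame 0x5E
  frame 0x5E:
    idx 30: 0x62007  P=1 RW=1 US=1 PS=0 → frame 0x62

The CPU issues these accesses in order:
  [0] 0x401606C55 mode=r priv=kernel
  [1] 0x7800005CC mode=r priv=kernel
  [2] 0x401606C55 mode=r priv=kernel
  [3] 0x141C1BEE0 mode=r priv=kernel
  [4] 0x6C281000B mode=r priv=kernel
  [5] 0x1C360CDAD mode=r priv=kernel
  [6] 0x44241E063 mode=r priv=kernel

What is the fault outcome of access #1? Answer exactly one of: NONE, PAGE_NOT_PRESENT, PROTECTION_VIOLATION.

Walk each access:
#0 VA=0x401606C55 (r,kernel):
  L0 @0x3D[16] → 0x3F007  P=1,RW=1,US=1,PS=0
  L1 @0x3F[11] → 0x41007  P=1,RW=1,US=1,PS=0
  L2 @0x41[6] → 0x43007  P=1,RW=1,US=1,PS=0
  ⇒ phys 0x43C55  [3 reads]
#1 VA=0x7800005CC (r,kernel):
  L0 @0x3D[30] → 0x5F004  P=0,RW=0,US=1,PS=0
  → PAGE_NOT_PRESENT  (1 entries read)
#2 VA=0x401606C55 (r,kernel):
  TLB hit vpn=0x401606 → PA=0x43C55
#3 VA=0x141C1BEE0 (r,kernel):
  L0 @0x3D[5] → 0x46007  P=1,RW=1,US=1,PS=0
  L1 @0x46[14] → 0x47007  P=1,RW=1,US=1,PS=0
  L2 @0x47[27] → 0x4A007  P=1,RW=1,US=1,PS=0
  ⇒ phys 0x4AEE0  [3 reads]
#4 VA=0x6C281000B (r,kernel):
  L0 @0x3D[27] → 0x4E007  P=1,RW=1,US=1,PS=0
  L1 @0x4E[20] → 0x4F007  P=1,RW=1,US=1,PS=0
  L2 @0x4F[16] → 0x51007  P=1,RW=1,US=1,PS=0
  ⇒ phys 0x5100B  [3 reads]
#5 VA=0x1C360CDAD (r,kernel):
  L0 @0x3D[7] → 0x55007  P=1,RW=1,US=1,PS=0
  L1 @0x55[27] → 0x57007  P=1,RW=1,US=1,PS=0
  L2 @0x57[12] → 0x5A007  P=1,RW=1,US=1,PS=0
  ⇒ phys 0x5ADAD  [3 reads]
#6 VA=0x44241E063 (r,kernel):
  L0 @0x3D[17] → 0x5C007  P=1,RW=1,US=1,PS=0
  L1 @0x5C[18] → 0x5E007  P=1,RW=1,US=1,PS=0
  L2 @0x5E[30] → 0x62007  P=1,RW=1,US=1,PS=0
  ⇒ phys 0x62063  [3 reads]

Access #1 fault: PAGE_NOT_PRESENT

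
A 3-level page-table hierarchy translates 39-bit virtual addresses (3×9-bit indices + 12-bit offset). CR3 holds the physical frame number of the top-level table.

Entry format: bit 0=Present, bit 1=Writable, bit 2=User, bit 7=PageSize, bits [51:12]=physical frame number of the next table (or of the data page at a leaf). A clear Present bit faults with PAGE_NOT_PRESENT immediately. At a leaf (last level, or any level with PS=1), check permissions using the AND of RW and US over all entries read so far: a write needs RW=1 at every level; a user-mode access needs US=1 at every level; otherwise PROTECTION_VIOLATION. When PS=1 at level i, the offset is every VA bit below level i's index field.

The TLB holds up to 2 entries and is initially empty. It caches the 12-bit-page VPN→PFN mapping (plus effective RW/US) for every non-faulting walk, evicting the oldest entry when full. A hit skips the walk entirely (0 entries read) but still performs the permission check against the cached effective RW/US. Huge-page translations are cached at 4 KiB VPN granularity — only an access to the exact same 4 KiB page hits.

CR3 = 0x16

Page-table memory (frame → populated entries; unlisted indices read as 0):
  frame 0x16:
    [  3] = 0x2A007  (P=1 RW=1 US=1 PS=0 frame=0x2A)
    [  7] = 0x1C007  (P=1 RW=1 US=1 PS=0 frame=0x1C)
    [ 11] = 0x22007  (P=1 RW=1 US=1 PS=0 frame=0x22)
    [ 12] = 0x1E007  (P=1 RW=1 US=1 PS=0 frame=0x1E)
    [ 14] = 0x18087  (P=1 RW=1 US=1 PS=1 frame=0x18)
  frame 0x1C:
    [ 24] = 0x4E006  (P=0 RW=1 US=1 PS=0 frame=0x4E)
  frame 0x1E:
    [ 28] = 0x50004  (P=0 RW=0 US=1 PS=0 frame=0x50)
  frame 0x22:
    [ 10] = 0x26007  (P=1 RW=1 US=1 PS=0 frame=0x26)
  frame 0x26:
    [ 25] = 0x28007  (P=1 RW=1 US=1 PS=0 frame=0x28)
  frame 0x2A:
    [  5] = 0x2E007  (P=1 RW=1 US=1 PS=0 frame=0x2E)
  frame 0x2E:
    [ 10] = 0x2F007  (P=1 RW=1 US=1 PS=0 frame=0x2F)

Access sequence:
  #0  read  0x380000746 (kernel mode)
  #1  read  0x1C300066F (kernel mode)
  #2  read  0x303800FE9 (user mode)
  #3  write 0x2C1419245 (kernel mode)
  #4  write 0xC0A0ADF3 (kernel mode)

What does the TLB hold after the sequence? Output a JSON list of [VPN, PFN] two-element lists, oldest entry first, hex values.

Per-access translation:
#0 VA=0x380000746 (r,kernel):
  [0] read 0x16 idx=14: raw=0x18087 flags P=1 W=1 U=1 S=1
  ⇒ phys 0x18746 (huge @L0)  [1 reads]
#1 VA=0x1C300066F (r,kernel):
  [0] read 0x16 idx=7: raw=0x1C007 flags P=1 W=1 U=1 S=0
  [1] read 0x1C idx=24: raw=0x4E006 flags P=0 W=1 U=1 S=0
  ⇒ fault: PAGE_NOT_PRESENT  — 2 lookups
#2 VA=0x303800FE9 (r,user):
  [0] read 0x16 idx=12: raw=0x1E007 flags P=1 W=1 U=1 S=0
  [1] read 0x1E idx=28: raw=0x50004 flags P=0 W=0 U=1 S=0
  ⇒ fault: PAGE_NOT_PRESENT  — 2 lookups
#3 VA=0x2C1419245 (w,kernel):
  [0] read 0x16 idx=11: raw=0x22007 flags P=1 W=1 U=1 S=0
  [1] read 0x22 idx=10: raw=0x26007 flags P=1 W=1 U=1 S=0
  [2] read 0x26 idx=25: raw=0x28007 flags P=1 W=1 U=1 S=0
  ⇒ phys 0x28245  [3 reads]
#4 VA=0xC0A0ADF3 (w,kernel):
  [0] read 0x16 idx=3: raw=0x2A007 flags P=1 W=1 U=1 S=0
  [1] read 0x2A idx=5: raw=0x2E007 flags P=1 W=1 U=1 S=0
  [2] read 0x2E idx=10: raw=0x2F007 flags P=1 W=1 U=1 S=0
  ⇒ phys 0x2FDF3  [3 reads]

TLB: [["0x2C1419", "0x28"], ["0xC0A0A", "0x2F"]]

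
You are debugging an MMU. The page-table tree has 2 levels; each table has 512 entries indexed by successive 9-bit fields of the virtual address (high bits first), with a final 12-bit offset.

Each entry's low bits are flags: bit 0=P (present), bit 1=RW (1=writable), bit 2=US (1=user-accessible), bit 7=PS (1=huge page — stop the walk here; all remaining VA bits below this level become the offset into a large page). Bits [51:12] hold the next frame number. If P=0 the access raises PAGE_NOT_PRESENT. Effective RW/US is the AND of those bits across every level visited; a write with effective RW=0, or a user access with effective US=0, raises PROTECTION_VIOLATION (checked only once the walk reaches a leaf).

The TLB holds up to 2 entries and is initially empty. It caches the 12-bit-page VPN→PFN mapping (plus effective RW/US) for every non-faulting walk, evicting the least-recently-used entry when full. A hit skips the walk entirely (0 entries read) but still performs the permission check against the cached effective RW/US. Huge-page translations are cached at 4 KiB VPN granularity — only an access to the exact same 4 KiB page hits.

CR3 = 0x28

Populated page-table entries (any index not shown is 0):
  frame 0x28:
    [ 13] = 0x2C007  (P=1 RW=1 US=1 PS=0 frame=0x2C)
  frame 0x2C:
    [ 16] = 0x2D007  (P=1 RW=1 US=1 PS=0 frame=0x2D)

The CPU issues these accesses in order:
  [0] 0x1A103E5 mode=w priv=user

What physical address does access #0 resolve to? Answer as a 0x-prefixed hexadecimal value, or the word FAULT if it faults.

Trace:
#0 VA=0x1A103E5 (w,user):
  L0 @0x28[13] → 0x2C007  P=1,RW=1,US=1,PS=0
  L1 @0x2C[16] → 0x2D007  P=1,RW=1,US=1,PS=0
  ⇒ phys 0x2D3E5  [2 reads]

Access #0 PA: 0x2D3E5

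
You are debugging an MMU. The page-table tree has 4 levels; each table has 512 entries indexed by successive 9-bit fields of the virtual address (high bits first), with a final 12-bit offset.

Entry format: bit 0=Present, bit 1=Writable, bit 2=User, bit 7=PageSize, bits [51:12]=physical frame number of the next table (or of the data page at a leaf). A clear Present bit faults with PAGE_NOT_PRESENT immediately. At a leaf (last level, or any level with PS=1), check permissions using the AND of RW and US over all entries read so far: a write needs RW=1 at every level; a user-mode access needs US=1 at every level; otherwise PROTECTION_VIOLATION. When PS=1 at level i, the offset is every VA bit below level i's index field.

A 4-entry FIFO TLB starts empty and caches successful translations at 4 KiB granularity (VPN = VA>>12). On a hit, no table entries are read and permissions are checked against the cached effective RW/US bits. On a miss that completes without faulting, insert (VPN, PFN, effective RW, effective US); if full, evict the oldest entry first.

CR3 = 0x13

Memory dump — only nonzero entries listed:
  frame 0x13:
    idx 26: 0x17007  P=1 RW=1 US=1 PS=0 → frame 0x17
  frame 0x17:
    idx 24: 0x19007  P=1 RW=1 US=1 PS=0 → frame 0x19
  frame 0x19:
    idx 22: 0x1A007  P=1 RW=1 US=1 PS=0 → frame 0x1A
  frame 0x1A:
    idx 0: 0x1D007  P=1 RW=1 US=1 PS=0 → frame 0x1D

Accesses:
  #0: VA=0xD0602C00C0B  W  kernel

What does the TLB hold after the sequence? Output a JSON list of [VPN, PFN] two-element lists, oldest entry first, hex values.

Trace:
#0 VA=0xD0602C00C0B (w,kernel):
  L0 @0x13[26] → 0x17007  P=1,RW=1,US=1,PS=0
  L1 @0x17[24] → 0x19007  P=1,RW=1,US=1,PS=0
  L2 @0x19[22] → 0x1A007  P=1,RW=1,US=1,PS=0
  L3 @0x1A[0] → 0x1D007  P=1,RW=1,US=1,PS=0
  ✓ 0x1DC0B  — 4 lookups

TLB: [["0xD0602C00", "0x1D"]]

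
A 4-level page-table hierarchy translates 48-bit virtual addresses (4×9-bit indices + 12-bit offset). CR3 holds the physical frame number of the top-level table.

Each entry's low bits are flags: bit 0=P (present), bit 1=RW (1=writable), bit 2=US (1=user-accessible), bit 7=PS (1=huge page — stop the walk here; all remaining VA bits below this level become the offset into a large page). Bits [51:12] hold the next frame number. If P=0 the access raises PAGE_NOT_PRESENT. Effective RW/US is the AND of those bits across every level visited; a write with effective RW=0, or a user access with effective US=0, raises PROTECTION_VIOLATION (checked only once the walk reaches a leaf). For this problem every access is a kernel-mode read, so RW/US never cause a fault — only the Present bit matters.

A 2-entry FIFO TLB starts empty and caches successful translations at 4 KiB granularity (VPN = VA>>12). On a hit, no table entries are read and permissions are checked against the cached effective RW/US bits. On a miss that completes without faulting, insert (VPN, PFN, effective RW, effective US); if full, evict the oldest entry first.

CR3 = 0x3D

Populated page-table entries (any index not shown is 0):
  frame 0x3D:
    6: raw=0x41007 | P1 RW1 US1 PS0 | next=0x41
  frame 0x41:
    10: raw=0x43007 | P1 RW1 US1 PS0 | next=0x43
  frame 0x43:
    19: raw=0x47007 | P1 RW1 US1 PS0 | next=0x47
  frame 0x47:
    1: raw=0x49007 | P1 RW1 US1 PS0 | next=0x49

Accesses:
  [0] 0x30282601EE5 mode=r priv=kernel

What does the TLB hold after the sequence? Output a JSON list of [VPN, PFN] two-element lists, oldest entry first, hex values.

Walk each access:
#0 VA=0x30282601EE5 (r,kernel):
  [0] read 0x3D idx=6: raw=0x41007 flags P=1 W=1 U=1 S=0
  [1] read 0x41 idx=10: raw=0x43007 flags P=1 W=1 U=1 S=0
  [2] read 0x43 idx=19: raw=0x47007 flags P=1 W=1 U=1 S=0
  [3] read 0x47 idx=1: raw=0x49007 flags P=1 W=1 U=1 S=0
  ⇒ phys 0x49EE5  [4 reads]

TLB: [["0x30282601", "0x49"]]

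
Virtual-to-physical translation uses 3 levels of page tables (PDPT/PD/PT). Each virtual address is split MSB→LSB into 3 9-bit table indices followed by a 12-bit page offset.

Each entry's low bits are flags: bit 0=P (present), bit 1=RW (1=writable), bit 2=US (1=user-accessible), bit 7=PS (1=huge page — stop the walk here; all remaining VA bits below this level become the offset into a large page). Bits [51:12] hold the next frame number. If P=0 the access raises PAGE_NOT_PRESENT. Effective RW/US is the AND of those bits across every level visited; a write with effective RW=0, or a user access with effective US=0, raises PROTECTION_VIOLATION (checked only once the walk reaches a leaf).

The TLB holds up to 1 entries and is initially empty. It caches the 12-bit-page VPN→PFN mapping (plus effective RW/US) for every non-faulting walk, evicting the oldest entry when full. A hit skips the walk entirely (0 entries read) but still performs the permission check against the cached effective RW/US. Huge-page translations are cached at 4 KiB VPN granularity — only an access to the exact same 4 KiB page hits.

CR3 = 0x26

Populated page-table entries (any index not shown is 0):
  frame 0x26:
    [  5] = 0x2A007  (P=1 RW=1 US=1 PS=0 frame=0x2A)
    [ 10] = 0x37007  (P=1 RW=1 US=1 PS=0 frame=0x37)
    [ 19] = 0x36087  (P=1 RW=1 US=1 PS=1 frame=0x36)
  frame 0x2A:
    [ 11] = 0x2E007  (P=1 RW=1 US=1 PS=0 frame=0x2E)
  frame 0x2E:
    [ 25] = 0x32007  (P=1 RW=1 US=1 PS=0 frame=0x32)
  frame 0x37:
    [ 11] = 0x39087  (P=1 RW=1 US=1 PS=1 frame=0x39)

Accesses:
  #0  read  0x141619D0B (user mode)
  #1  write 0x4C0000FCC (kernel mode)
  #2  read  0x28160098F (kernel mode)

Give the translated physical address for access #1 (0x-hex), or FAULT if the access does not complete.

Trace:
#0 VA=0x141619D0B (r,user):
  L0 @0x26[5] → 0x2A007  P=1,RW=1,US=1,PS=0
  L1 @0x2A[11] → 0x2E007  P=1,RW=1,US=1,PS=0
  L2 @0x2E[25] → 0x32007  P=1,RW=1,US=1,PS=0
  ⇒ phys 0x32D0B  [3 reads]
#1 VA=0x4C0000FCC (w,kernel):
  L0 @0x26[19] → 0x36087  P=1,RW=1,US=1,PS=1
  ⇒ phys 0x36FCC (huge @L0)  [1 reads]
#2 VA=0x28160098F (r,kernel):
  L0 @0x26[10] → 0x37007  P=1,RW=1,US=1,PS=0
  L1 @0x37[11] → 0x39087  P=1,RW=1,US=1,PS=1
  ⇒ phys 0x3998F (huge @L1)  [2 reads]

Access #1 PA: 0x36FCC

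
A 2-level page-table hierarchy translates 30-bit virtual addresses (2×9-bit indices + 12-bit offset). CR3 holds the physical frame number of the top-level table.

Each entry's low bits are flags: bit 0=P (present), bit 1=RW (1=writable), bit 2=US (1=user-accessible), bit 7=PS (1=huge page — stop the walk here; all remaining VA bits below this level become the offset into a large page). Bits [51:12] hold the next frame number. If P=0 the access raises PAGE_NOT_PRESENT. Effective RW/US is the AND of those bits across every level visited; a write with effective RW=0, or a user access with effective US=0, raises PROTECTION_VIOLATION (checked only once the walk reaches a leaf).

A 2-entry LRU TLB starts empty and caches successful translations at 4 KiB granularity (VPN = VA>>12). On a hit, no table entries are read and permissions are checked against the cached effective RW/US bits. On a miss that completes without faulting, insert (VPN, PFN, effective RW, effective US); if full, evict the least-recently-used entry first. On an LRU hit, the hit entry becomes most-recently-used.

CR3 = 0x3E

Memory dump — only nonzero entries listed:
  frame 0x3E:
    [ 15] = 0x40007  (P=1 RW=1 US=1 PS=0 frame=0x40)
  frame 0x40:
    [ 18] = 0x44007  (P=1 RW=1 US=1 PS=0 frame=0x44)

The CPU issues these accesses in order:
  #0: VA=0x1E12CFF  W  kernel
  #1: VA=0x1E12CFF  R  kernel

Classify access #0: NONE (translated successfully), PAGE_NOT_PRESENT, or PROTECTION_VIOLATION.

Trace:
#0 VA=0x1E12CFF (w,kernel):
  lvl0: tbl 0x3E, slot 15 ⇒ 0x40007 (P1/RW1/US1/PS0)
  lvl1: tbl 0x40, slot 18 ⇒ 0x44007 (P1/RW1/US1/PS0)
  ✓ 0x44CFF  — 2 lookups
#1 VA=0x1E12CFF (r,kernel):
  TLB hit vpn=0x1E12 → PA=0x44CFF

Access #0 fault: NONE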